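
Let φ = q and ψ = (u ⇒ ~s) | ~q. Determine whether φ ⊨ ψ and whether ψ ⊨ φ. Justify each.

(⇒) This fails. Under s = T, u = T, q = T, the left side is true but the right side is false.

(⇐) This fails. Under s = F, u = F, q = F, the left side is false but the right side is true.

Neither implication holds.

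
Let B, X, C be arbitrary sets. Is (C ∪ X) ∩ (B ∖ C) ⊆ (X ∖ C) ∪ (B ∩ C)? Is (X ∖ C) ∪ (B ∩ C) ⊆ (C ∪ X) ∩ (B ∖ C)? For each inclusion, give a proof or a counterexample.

(⟹) Let x ∈ (C ∪ X) ∩ (B ∖ C). Then x ∈ B ∩ X and x ∉ C, from which x ∈ (X ∖ C) ∪ (B ∩ C).

(⟸) This inclusion fails. Take B = ∅, X = {1}, C = ∅; then 1 ∈ (X ∖ C) ∪ (B ∩ C) but 1 ∉ (C ∪ X) ∩ (B ∖ C).

(⊆) holds; (⊇) fails.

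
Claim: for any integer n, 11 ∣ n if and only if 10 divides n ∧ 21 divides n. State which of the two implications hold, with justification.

[⇒] This fails: take n = 11. Certainly 11 ∣ 11, but 10 ∤ 11.

[⇐] This fails: take n = 210. Both 10 ∣ 210 and 21 ∣ 210, yet 210 is not a multiple of 11 (since 210 = 19·11 + 1), so 11 ∤ 210.

Neither implication holds.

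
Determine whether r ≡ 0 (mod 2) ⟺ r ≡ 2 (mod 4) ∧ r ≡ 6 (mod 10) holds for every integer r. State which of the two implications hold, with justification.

Only the converse holds.

(→) This fails: r = 0 gives 0 ≡ 0 (mod 2) but 0 ≡ 0 (mod 4), so the conjunction on the right does not hold.

(←) Conversely, if r ≡ 2 (mod 4) and r ≡ 6 (mod 10), then by the Chinese remainder theorem r ≡ 6 (mod 20). Since 6 ≡ 0 (mod 2) and 2 ∣ 20, we get r ≡ 0 (mod 2).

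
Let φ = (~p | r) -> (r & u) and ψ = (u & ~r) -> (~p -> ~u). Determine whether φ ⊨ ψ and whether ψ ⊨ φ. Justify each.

Not equivalent: only (⇒) holds.

(⇒) Assume the antecedent. If r is true, (u & ~r) -> (~p -> ~u) reduces to true regardless of the other variables. If r is false, the antecedent forces (u = F, r = F, p = T) or (u = T, r = F, p = T), and (u & ~r) -> (~p -> ~u) holds there. Either way (u & ~r) -> (~p -> ~u) holds.

(⇐) This fails. Under u = F, r = F, p = F, the left side is false but the right side is true.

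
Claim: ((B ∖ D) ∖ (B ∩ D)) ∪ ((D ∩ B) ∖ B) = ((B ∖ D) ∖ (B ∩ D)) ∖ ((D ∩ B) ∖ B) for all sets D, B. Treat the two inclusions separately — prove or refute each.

Both inclusions hold; the sets are equal.

(⟹) Let x ∈ ((B ∖ D) ∖ (B ∩ D)) ∪ ((D ∩ B) ∖ B). Then x ∈ B and x ∉ D, from which x ∈ ((B ∖ D) ∖ (B ∩ D)) ∖ ((D ∩ B) ∖ B).

(⟸) Let x ∈ ((B ∖ D) ∖ (B ∩ D)) ∖ ((D ∩ B) ∖ B). Then x ∈ B and x ∉ D, from which x ∈ ((B ∖ D) ∖ (B ∩ D)) ∪ ((D ∩ B) ∖ B).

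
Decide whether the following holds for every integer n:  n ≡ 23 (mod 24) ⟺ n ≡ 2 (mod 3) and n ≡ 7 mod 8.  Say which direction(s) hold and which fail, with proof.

Both implications hold.

Forward direction. Suppose n ≡ 23 (mod 24); write n = 24j + 23. Since 3 ∣ 24, reducing mod 3 gives n ≡ 23 ≡ 2 (mod 3); since 8 ∣ 24, reducing mod 8 gives n ≡ 23 ≡ 7 (mod 8).

Converse. If n ≡ 2 (mod 3) and n ≡ 7 (mod 8), then by the Chinese remainder theorem n ≡ 23 (mod 24). This is exactly n ≡ 23 (mod 24).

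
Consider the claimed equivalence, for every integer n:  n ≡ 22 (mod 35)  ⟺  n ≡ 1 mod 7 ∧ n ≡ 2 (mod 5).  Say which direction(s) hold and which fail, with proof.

(⇒) Suppose n ≡ 22 (mod 35); write n = 35j + 22. Since 7 ∣ 35, reducing mod 7 gives n ≡ 22 ≡ 1 (mod 7); since 5 ∣ 35, reducing mod 5 gives n ≡ 22 ≡ 2 (mod 5).

(⇐) Conversely, if n ≡ 1 (mod 7) and n ≡ 2 (mod 5), then by the Chinese remainder theorem n ≡ 22 (mod 35). This is exactly n ≡ 22 (mod 35).

Both implications hold.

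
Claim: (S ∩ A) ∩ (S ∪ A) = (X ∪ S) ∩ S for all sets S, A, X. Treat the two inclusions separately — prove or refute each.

(⊆) Let x ∈ (S ∩ A) ∩ (S ∪ A). Then either x ∈ S ∩ A and x ∉ X; or x ∈ S ∩ A ∩ X. In each case x ∈ (X ∪ S) ∩ S, so (S ∩ A) ∩ (S ∪ A) ⊆ (X ∪ S) ∩ S.

(⊇) This inclusion fails. Take S = {1}, A = ∅, X = ∅; then 1 ∈ (X ∪ S) ∩ S but 1 ∉ (S ∩ A) ∩ (S ∪ A).

The sets are not equal: only the forward inclusion holds.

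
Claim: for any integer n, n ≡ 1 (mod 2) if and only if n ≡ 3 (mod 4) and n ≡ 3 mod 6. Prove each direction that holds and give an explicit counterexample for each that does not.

Only the converse holds.

[⇒] This fails: n = 1 gives 1 ≡ 1 (mod 2) but 1 ≡ 1 (mod 4), so the conjunction on the right does not hold.

[⇐] Conversely, if n ≡ 3 (mod 4) and n ≡ 3 (mod 6), then by the Chinese remainder theorem n ≡ 3 (mod 12). Since 3 ≡ 1 (mod 2) and 2 ∣ 12, we get n ≡ 1 (mod 2).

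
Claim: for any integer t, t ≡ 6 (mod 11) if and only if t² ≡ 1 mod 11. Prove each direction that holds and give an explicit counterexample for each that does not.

(→) This fails: take t = 6. Then 6 ≡ 6 (mod 11), but 6² = 36 ≡ 3 (mod 11), not 1.

(←) This fails: take t = 1. Then 1² = 1 ≡ 1 (mod 11), yet 1 ≡ 1 (mod 11), not 6.

Both directions fail.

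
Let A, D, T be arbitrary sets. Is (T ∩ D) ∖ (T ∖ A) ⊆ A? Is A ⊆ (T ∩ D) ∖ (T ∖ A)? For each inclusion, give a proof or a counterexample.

The sets are not equal: only the forward inclusion holds.

(⊆) Let x ∈ (T ∩ D) ∖ (T ∖ A). Then x ∈ A ∩ D ∩ T, from which x ∈ A.

(⊇) This inclusion fails. Take A = {1}, D = ∅, T = ∅; then 1 ∈ A but 1 ∉ (T ∩ D) ∖ (T ∖ A).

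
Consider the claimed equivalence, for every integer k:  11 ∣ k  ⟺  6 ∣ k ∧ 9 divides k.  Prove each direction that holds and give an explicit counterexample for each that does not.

(⇒) fails and (⇐) fails.

(⟹) This fails: take k = 11. Certainly 11 ∣ 11, but 6 ∤ 11.

(⟸) This fails: take k = 18. Both 6 ∣ 18 and 9 ∣ 18, yet 18 is not a multiple of 11 (since 18 = 1·11 + 7), so 11 ∤ 18.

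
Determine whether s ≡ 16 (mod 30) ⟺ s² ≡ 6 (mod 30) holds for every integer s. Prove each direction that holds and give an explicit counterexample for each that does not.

Forward direction. This fails: take s = 16. Then 16 ≡ 16 (mod 30), but 16² = 256 ≡ 16 (mod 30), not 6.

Converse. This fails: take s = 6. Then 6² = 36 ≡ 6 (mod 30), yet 6 ≡ 6 (mod 30), not 16.

Neither direction holds.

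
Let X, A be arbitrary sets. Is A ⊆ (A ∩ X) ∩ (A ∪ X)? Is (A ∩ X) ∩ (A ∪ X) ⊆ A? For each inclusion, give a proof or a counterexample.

(⟸) Let x ∈ (A ∩ X) ∩ (A ∪ X). Then x ∈ X ∩ A, from which x ∈ A.

(⟹) This inclusion fails. Take X = ∅, A = {1}; then 1 ∈ A but 1 ∉ (A ∩ X) ∩ (A ∪ X).

(⊆) fails; (⊇) holds.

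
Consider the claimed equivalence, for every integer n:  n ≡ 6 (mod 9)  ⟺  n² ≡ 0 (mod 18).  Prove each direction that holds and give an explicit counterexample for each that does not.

(→) This fails: take n = 15. Then 15 ≡ 6 (mod 9), but 15² = 225 ≡ 9 (mod 18), not 0.

(←) This fails: take n = 0. Then 0² = 0 ≡ 0 (mod 18), yet 0 ≡ 0 (mod 9), not 6.

Neither implication holds.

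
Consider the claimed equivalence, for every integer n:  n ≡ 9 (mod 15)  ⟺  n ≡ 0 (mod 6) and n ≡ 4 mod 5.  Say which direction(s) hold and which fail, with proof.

(←) If n ≡ 0 (mod 6) and n ≡ 4 (mod 5), then by the Chinese remainder theorem n ≡ 24 (mod 30). Since 24 ≡ 9 (mod 15) and 15 ∣ 30, we get n ≡ 9 (mod 15).

(→) This fails: n = 9 gives 9 ≡ 9 (mod 15) but 9 ≡ 3 (mod 6), so the conjunction on the right does not hold.

(⇒) fails; (⇐) holds.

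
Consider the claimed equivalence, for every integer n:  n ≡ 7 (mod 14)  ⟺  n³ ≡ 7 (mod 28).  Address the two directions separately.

Only the reverse direction holds.

(⇒) This fails: take n = 21. Then 21 ≡ 7 (mod 14), but 21³ = 9261 ≡ 21 (mod 28), not 7.

(⇐) Conversely, the residues r modulo 28 with r³ ≡ 7 (mod 28) are exactly {7}, and each is ≡ 7 (mod 14).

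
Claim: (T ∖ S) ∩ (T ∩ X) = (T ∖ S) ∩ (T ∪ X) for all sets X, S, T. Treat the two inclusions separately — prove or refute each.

(⊆) Let x ∈ (T ∖ S) ∩ (T ∩ X). Then x ∈ X ∩ T and x ∉ S, from which x ∈ (T ∖ S) ∩ (T ∪ X).

(⊇) This inclusion fails. Take X = ∅, S = ∅, T = {1}; then 1 ∈ (T ∖ S) ∩ (T ∪ X) but 1 ∉ (T ∖ S) ∩ (T ∩ X).

The sets are not equal: only the forward inclusion holds.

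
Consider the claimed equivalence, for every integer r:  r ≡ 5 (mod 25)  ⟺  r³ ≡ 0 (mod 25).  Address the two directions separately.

Only the forward implication holds.

(⇐) This fails: take r = 0. Then 0³ = 0 ≡ 0 (mod 25), yet 0 ≡ 0 (mod 25), not 5.

(⇒) Suppose r ≡ 5 (mod 25). Write r = 25j + 5. Then (25j + 5)³ = 15625j³ + 9375j² + 1875j + 125 = 25(625j³ + 375j² + 75j + 5) + 0, so r³ ≡ 0 (mod 25).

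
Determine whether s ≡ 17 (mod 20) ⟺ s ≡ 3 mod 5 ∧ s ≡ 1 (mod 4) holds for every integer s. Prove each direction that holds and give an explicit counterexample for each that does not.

Neither direction holds.

(⇒) This fails: s = 17 gives 17 ≡ 17 (mod 20) but 17 ≡ 2 (mod 5), so the conjunction on the right does not hold.

(⇐) This fails: s = 13 satisfies both congruences on the right (13 ≡ 3 mod 5 and 13 ≡ 1 mod 4) yet 13 ≡ 13 (mod 20), not 17.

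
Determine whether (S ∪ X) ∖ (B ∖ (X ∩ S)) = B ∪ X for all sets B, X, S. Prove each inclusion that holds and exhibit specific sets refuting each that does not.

Both inclusions fail.

Forward inclusion. This inclusion fails. Take B = ∅, X = ∅, S = {1}; then 1 ∈ (S ∪ X) ∖ (B ∖ (X ∩ S)) but 1 ∉ B ∪ X.

Reverse inclusion. This inclusion fails. Take B = {1}, X = ∅, S = ∅; then 1 ∈ B ∪ X but 1 ∉ (S ∪ X) ∖ (B ∖ (X ∩ S)).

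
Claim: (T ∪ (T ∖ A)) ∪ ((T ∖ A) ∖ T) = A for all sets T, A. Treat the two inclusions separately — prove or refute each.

Both inclusions fail.

(⟹) This inclusion fails. Take T = {1}, A = ∅; then 1 ∈ (T ∪ (T ∖ A)) ∪ ((T ∖ A) ∖ T) but 1 ∉ A.

(⟸) This inclusion fails. Take T = ∅, A = {1}; then 1 ∈ A but 1 ∉ (T ∪ (T ∖ A)) ∪ ((T ∖ A) ∖ T).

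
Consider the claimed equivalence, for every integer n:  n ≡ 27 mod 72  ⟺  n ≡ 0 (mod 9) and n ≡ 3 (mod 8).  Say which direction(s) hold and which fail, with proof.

The biconditional holds.

[⇒] Suppose n ≡ 27 (mod 72); write n = 72j + 27. Since 9 ∣ 72, reducing mod 9 gives n ≡ 27 ≡ 0 (mod 9); since 8 ∣ 72, reducing mod 8 gives n ≡ 27 ≡ 3 (mod 8).

[⇐] Conversely, if n ≡ 0 (mod 9) and n ≡ 3 (mod 8), then by the Chinese remainder theorem n ≡ 27 (mod 72). This is exactly n ≡ 27 (mod 72).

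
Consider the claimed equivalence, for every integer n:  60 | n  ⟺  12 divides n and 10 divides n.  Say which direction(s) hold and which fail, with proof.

Both directions hold; the statement is true.

(→) If 60 ∣ n, write n = 60q. Since 60 = 5·12, n = 12·(5q), so 12 ∣ n; and since 60 = 6·10, n = 10·(6q), so 10 ∣ n.

(←) Suppose 12 ∣ n and 10 ∣ n. Any common multiple of 12 and 10 is a multiple of their lcm; here lcm(12, 10) = 12·10/gcd(12, 10) = 120/2 = 60, so 60 ∣ n.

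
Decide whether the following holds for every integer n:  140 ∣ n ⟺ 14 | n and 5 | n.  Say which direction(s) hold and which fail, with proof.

The forward direction holds; the converse fails.

(⟹) If 140 ∣ n, write n = 140q. Since 140 = 10·14, n = 14·(10q), so 14 ∣ n; and since 140 = 28·5, n = 5·(28q), so 5 ∣ n.

(⟸) This fails: take n = 70. Both 14 ∣ 70 and 5 ∣ 70, yet 70 is not a multiple of 140 (since 70 = 0·140 + 70), so 140 ∤ 70.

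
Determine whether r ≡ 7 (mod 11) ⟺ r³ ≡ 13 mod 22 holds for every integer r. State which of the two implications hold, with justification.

(⇒) This fails: take r = 18. Then 18 ≡ 7 (mod 11), but 18³ = 5832 ≡ 2 (mod 22), not 13.

(⇐) Conversely, the residues r modulo 22 with r³ ≡ 13 (mod 22) are exactly {7}, and each is ≡ 7 (mod 11).

Not equivalent: only (⇐) holds.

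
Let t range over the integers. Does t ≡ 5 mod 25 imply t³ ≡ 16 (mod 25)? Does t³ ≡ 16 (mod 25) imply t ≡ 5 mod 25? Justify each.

(→) This fails: take t = 5. Then 5 ≡ 5 (mod 25), but 5³ = 125 ≡ 0 (mod 25), not 16.

(←) This fails: take t = 6. Then 6³ = 216 ≡ 16 (mod 25), yet 6 ≡ 6 (mod 25), not 5.

Neither direction holds.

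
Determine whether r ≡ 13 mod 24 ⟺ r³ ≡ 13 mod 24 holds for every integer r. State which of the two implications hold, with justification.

(⇒) Suppose r ≡ 13 mod 24. Write r = 24j + 13. Then (24j + 13)³ = 13824j³ + 22464j² + 12168j + 2197 = 24(576j³ + 936j² + 507j + 91) + 13, so r³ ≡ 13 (mod 24).

(⇐) Conversely, suppose r³ ≡ 13 (mod 24). The only residue r in {0, …, 23} with r³ ≡ 13 (mod 24) is r = 13, so r ≡ 13 (mod 24).

Equivalent; both directions hold.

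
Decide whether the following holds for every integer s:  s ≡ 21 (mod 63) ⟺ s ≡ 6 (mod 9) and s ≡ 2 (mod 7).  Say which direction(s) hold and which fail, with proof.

(→) This fails: s = 21 gives 21 ≡ 21 (mod 63) but 21 ≡ 3 (mod 9), so the conjunction on the right does not hold.

(←) This fails: s = 51 satisfies both congruences on the right (51 ≡ 6 mod 9 and 51 ≡ 2 mod 7) yet 51 ≡ 51 (mod 63), not 21.

(⇒) fails and (⇐) fails.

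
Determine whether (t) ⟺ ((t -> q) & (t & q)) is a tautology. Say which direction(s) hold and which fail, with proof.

Only the reverse direction holds.

Forward direction. This fails. Under q = F, t = T, the left side is true but the right side is false.

Converse. Assume the antecedent. If q is true, the antecedent forces (q = T, t = T), and t holds there. If q is false, the antecedent cannot hold. Either way t holds.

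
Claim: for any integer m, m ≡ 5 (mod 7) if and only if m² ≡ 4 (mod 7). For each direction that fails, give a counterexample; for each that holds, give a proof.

[⇒] Suppose m ≡ 5 (mod 7). Write m = 7j + 5. Then (7j + 5)² = 49j² + 70j + 25 = 7(7j² + 10j + 3) + 4, so m² ≡ 4 (mod 7).

[⇐] This fails: take m = 2. Then 2² = 4 ≡ 4 (mod 7), yet 2 ≡ 2 (mod 7), not 5.

Not equivalent: only (⇒) holds.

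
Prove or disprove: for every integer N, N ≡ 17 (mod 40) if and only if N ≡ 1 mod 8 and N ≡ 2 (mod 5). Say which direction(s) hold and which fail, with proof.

Equivalent; both directions hold.

(⇐) If N ≡ 1 (mod 8) and N ≡ 2 (mod 5), then by the Chinese remainder theorem N ≡ 17 (mod 40). This is exactly N ≡ 17 (mod 40).

(⇒) Suppose N ≡ 17 (mod 40); write N = 40j + 17. Since 8 ∣ 40, reducing mod 8 gives N ≡ 17 ≡ 1 (mod 8); since 5 ∣ 40, reducing mod 5 gives N ≡ 17 ≡ 2 (mod 5).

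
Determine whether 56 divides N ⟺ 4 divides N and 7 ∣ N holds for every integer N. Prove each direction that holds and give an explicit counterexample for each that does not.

The forward direction holds; the converse fails.

(→) If 56 ∣ N, write N = 56q. Since 56 = 14·4, N = 4·(14q), so 4 ∣ N; and since 56 = 8·7, N = 7·(8q), so 7 ∣ N.

(←) This fails: take N = 28. Both 4 ∣ 28 and 7 ∣ 28, yet 28 is not a multiple of 56 (since 28 = 0·56 + 28), so 56 ∤ 28.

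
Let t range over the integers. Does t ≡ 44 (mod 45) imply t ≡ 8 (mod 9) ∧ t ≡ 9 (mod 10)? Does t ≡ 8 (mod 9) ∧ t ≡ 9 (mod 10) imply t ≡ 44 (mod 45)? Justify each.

Only the converse holds.

(⟹) This fails: t = 44 gives 44 ≡ 44 (mod 45) but 44 ≡ 4 (mod 10), so the conjunction on the right does not hold.

(⟸) Conversely, if t ≡ 8 (mod 9) and t ≡ 9 (mod 10), then by the Chinese remainder theorem t ≡ 89 (mod 90). Since 89 ≡ 44 (mod 45) and 45 ∣ 90, we get t ≡ 44 (mod 45).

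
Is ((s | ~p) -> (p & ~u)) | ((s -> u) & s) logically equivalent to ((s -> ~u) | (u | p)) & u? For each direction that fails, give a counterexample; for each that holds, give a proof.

(⇒) This fails. Under u = F, s = F, p = T, the left side is true but the right side is false.

(⇐) This fails. Under u = T, s = F, p = F, the left side is false but the right side is true.

Neither direction holds.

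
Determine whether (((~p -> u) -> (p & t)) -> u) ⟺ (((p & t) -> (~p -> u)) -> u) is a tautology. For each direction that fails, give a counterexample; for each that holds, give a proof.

Forward direction. This fails. Under p = T, t = F, u = F, the left side is true but the right side is false.

Converse. Assume the antecedent. If p is true, the antecedent forces (p = T, t = F, u = T) or (p = T, t = T, u = T), and ((~p -> u) -> (p & t)) -> u holds there. If p is false, the antecedent forces (p = F, t = F, u = T) or (p = F, t = T, u = T), and ((~p -> u) -> (p & t)) -> u holds there. Either way ((~p -> u) -> (p & t)) -> u holds.

Only the converse holds.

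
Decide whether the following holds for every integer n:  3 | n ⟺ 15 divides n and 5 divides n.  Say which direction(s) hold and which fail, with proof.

(⇒) This fails: take n = 3. Certainly 3 ∣ 3, but 15 ∤ 3.

(⇐) Suppose 15 ∣ n and 5 ∣ n. Any common multiple of 15 and 5 is a multiple of their lcm; here lcm(15, 5) = 15·5/gcd(15, 5) = 75/5 = 15, so 15 ∣ n. Since 3 ∣ 15, it follows that 3 ∣ n.

Only the converse holds.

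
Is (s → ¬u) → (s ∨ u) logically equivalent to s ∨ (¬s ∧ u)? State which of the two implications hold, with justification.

Both implications hold.

(⇐) Assume the antecedent. If u is true, (s → ¬u) → (s ∨ u) reduces to true regardless of the other variables. If u is false, the antecedent forces (u = F, s = T), and (s → ¬u) → (s ∨ u) holds there. Either way (s → ¬u) → (s ∨ u) holds.

(⇒) Assume the antecedent. If u is true, s ∨ (¬s ∧ u) reduces to true regardless of the other variables. If u is false, the antecedent forces (u = F, s = T), and s ∨ (¬s ∧ u) holds there. Either way s ∨ (¬s ∧ u) holds.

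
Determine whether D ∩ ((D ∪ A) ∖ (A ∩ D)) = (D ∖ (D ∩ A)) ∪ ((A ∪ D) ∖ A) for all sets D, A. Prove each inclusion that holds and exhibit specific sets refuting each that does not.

Forward inclusion. Let x ∈ D ∩ ((D ∪ A) ∖ (A ∩ D)). Then x ∈ D and x ∉ A, from which x ∈ (D ∖ (D ∩ A)) ∪ ((A ∪ D) ∖ A).

Reverse inclusion. Let x ∈ (D ∖ (D ∩ A)) ∪ ((A ∪ D) ∖ A). Then x ∈ D and x ∉ A, from which x ∈ D ∩ ((D ∪ A) ∖ (A ∩ D)).

Both inclusions hold.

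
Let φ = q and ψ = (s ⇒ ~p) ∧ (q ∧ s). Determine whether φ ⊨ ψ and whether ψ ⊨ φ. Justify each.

(⟹) This fails. Under p = F, s = F, q = T, the left side is true but the right side is false.

(⟸) Assume the antecedent. If p is true, the antecedent cannot hold. If p is false, the antecedent forces (p = F, s = T, q = T), and q holds there. Either way q holds.

Only the converse holds.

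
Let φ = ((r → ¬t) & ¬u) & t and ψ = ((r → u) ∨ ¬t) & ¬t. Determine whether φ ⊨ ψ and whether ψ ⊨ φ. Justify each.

(⟹) This fails. Under t = T, u = F, r = F, the left side is true but the right side is false.

(⟸) This fails. Under t = F, u = F, r = F, the left side is false but the right side is true.

(⇒) fails and (⇐) fails.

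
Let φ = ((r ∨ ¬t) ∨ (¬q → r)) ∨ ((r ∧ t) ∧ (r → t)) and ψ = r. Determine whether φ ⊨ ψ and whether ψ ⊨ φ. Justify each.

(⇒) This fails. Under r = F, q = F, t = F, the left side is true but the right side is false.

(⇐) Assume the antecedent. If r is true, the consequent reduces to true regardless of the other variables. If r is false, the antecedent cannot hold. Either way the consequent holds.

Not equivalent: only (⇐) holds.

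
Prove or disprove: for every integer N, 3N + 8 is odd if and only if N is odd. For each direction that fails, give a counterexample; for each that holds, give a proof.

[⇒] Suppose 3N + 8 is odd. Since 3 is odd, 3N and N have the same parity, so 3N + 8 ≡ N + 8 (mod 2). As 8 is even, 3N + 8 is odd exactly when N is odd. Thus N is odd.

[⇐] Conversely, suppose N is odd; write N = 2j + 1. Then 3N + 8 = 3·(2j + 1) + 8 = 2·3j + 11, which is odd.

The biconditional holds.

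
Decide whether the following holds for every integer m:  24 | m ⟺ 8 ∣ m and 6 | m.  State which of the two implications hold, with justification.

(←) Suppose 8 ∣ m and 6 ∣ m. Any common multiple of 8 and 6 is a multiple of their lcm; here lcm(8, 6) = 8·6/gcd(8, 6) = 48/2 = 24, so 24 ∣ m.

(→) If 24 ∣ m, write m = 24q. Since 24 = 3·8, m = 8·(3q), so 8 ∣ m; and since 24 = 4·6, m = 6·(4q), so 6 ∣ m.

The biconditional holds.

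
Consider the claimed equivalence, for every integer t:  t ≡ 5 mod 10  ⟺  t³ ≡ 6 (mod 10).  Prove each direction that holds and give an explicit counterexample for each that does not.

Neither implication holds.

(→) This fails: take t = 5. Then 5 ≡ 5 (mod 10), but 5³ = 125 ≡ 5 (mod 10), not 6.

(←) This fails: take t = 6. Then 6³ = 216 ≡ 6 (mod 10), yet 6 ≡ 6 (mod 10), not 5.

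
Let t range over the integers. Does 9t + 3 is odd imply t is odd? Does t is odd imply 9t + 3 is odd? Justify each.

Forward direction. This fails: t = 4 gives 9t + 3 = 39, which is odd, but 4 is even, not odd.

Converse. This also fails: t = 1 is odd, but 9t + 3 = 12 is even, not odd.

(⇒) fails and (⇐) fails.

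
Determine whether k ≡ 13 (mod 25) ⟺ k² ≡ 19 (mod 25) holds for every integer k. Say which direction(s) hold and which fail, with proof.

Only the forward implication holds.

(←) This fails: take k = 12. Then 12² = 144 ≡ 19 (mod 25), yet 12 ≡ 12 (mod 25), not 13.

(→) Suppose k ≡ 13 (mod 25). Write k = 25j + 13. Then (25j + 13)² = 625j² + 650j + 169 = 25(25j² + 26j + 6) + 19, so k² ≡ 19 (mod 25).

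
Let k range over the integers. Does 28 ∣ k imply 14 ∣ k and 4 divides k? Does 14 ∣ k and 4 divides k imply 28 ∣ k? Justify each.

Forward direction. If 28 ∣ k, write k = 28q. Since 28 = 2·14, k = 14·(2q), so 14 ∣ k; and since 28 = 7·4, k = 4·(7q), so 4 ∣ k.

Converse. Suppose 14 ∣ k and 4 ∣ k. Any common multiple of 14 and 4 is a multiple of their lcm; here lcm(14, 4) = 14·4/gcd(14, 4) = 56/2 = 28, so 28 ∣ k.

Both directions hold.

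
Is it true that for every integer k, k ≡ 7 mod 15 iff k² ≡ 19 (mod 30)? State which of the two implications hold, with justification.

(⟹) This fails: take k = 22. Then 22 ≡ 7 (mod 15), but 22² = 484 ≡ 4 (mod 30), not 19.

(⟸) This fails: take k = 13. Then 13² = 169 ≡ 19 (mod 30), yet 13 ≡ 13 (mod 15), not 7.

Both directions fail.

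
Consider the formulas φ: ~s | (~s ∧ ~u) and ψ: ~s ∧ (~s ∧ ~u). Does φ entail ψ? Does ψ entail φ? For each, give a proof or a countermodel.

(⇐) Assume the antecedent. If u is true, the antecedent cannot hold. If u is false, the antecedent forces (u = F, s = F), and ~s | (~s ∧ ~u) holds there. Either way ~s | (~s ∧ ~u) holds.

(⇒) This fails. Under u = T, s = F, the left side is true but the right side is false.

The forward direction fails; the converse holds.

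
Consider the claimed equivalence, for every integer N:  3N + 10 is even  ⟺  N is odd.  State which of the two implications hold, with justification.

(→) This fails: N = 4 gives 3N + 10 = 22, which is even, but 4 is even, not odd.

(←) This also fails: N = 5 is odd, but 3N + 10 = 25 is odd, not even.

(⇒) fails and (⇐) fails.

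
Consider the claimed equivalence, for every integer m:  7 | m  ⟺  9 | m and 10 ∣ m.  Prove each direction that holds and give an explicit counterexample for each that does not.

(⇒) This fails: take m = 7. Certainly 7 ∣ 7, but 9 ∤ 7.

(⇐) This fails: take m = 90. Both 9 ∣ 90 and 10 ∣ 90, yet 90 is not a multiple of 7 (since 90 = 12·7 + 6), so 7 ∤ 90.

(⇒) fails and (⇐) fails.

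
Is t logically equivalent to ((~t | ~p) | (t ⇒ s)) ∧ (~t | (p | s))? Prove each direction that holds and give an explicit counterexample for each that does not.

Neither implication holds.

Forward direction. This fails. Under t = T, s = F, p = F, the left side is true but the right side is false.

Converse. This fails. Under t = F, s = F, p = F, the left side is false but the right side is true.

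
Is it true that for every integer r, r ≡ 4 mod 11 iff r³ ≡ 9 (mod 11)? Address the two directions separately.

Equivalent; both directions hold.

(⇒) Suppose r ≡ 4 mod 11. Write r = 11j + 4. Then (11j + 4)³ = 1331j³ + 1452j² + 528j + 64 = 11(121j³ + 132j² + 48j + 5) + 9, so r³ ≡ 9 (mod 11).

(⇐) Conversely, suppose r³ ≡ 9 (mod 11). The only residue r in {0, …, 10} with r³ ≡ 9 (mod 11) is r = 4, so r ≡ 4 (mod 11).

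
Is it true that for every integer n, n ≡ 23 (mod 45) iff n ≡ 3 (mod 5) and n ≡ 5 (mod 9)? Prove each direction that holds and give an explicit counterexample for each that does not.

Equivalent; both directions hold.

(⟹) Suppose n ≡ 23 (mod 45); write n = 45j + 23. Since 5 ∣ 45, reducing mod 5 gives n ≡ 23 ≡ 3 (mod 5); since 9 ∣ 45, reducing mod 9 gives n ≡ 23 ≡ 5 (mod 9).

(⟸) Conversely, if n ≡ 3 (mod 5) and n ≡ 5 (mod 9), then by the Chinese remainder theorem n ≡ 23 (mod 45). This is exactly n ≡ 23 (mod 45).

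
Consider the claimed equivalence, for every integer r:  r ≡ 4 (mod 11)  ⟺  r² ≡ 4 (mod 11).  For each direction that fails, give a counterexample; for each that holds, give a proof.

Neither direction holds.

(→) This fails: take r = 4. Then 4 ≡ 4 (mod 11), but 4² = 16 ≡ 5 (mod 11), not 4.

(←) This fails: take r = 2. Then 2² = 4 ≡ 4 (mod 11), yet 2 ≡ 2 (mod 11), not 4.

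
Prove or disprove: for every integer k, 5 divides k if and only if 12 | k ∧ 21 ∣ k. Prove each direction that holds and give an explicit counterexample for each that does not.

Forward direction. This fails: take k = 5. Certainly 5 ∣ 5, but 12 ∤ 5.

Converse. This fails: take k = 84. Both 12 ∣ 84 and 21 ∣ 84, yet 84 is not a multiple of 5 (since 84 = 16·5 + 4), so 5 ∤ 84.

Both directions fail.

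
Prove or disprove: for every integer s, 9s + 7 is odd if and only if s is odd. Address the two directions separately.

Forward direction. This fails: s = 2 gives 9s + 7 = 25, which is odd, but 2 is even, not odd.

Converse. This also fails: s = 3 is odd, but 9s + 7 = 34 is even, not odd.

Neither direction holds.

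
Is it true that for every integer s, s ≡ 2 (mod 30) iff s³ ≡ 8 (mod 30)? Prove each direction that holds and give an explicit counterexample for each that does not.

(→) Suppose s ≡ 2 (mod 30). Write s = 30j + 2. Then (30j + 2)³ = 27000j³ + 5400j² + 360j + 8 = 30(900j³ + 180j² + 12j) + 8, so s³ ≡ 8 (mod 30).

(←) Conversely, suppose s³ ≡ 8 (mod 30). The only residue r in {0, …, 29} with r³ ≡ 8 (mod 30) is r = 2, so s ≡ 2 (mod 30).

Both directions hold; the statement is true.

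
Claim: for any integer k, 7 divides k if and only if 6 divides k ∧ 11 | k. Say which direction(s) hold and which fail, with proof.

Forward direction. This fails: take k = 7. Certainly 7 ∣ 7, but 6 ∤ 7.

Converse. This fails: take k = 66. Both 6 ∣ 66 and 11 ∣ 66, yet 66 is not a multiple of 7 (since 66 = 9·7 + 3), so 7 ∤ 66.

Neither direction holds.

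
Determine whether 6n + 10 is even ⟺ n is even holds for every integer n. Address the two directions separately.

(⟹) This fails: take n = 3. Then 6n + 10 = 28, which is even, yet n = 3 is odd, not even.

(⟸) Suppose n is even. Since 6 is even, 6n is even for every n, so 6n + 10 has the same parity as 10, which is even. Hence 6n + 10 is even.

Only the reverse direction holds.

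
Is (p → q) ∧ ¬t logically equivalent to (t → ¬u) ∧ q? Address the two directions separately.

(⇒) fails and (⇐) fails.

(⇒) This fails. Under u = F, t = F, p = F, q = F, the left side is true but the right side is false.

(⇐) This fails. Under u = F, t = T, p = F, q = T, the left side is false but the right side is true.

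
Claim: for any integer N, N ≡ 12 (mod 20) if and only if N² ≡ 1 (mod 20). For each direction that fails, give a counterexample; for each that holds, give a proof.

(⇒) This fails: take N = 12. Then 12 ≡ 12 (mod 20), but 12² = 144 ≡ 4 (mod 20), not 1.

(⇐) This fails: take N = 1. Then 1² = 1 ≡ 1 (mod 20), yet 1 ≡ 1 (mod 20), not 12.

(⇒) fails and (⇐) fails.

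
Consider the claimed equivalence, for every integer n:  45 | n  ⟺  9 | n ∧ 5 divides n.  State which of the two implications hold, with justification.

Both directions hold; the statement is true.

(⟹) If 45 ∣ n, write n = 45q. Since 45 = 5·9, n = 9·(5q), so 9 ∣ n; and since 45 = 9·5, n = 5·(9q), so 5 ∣ n.

(⟸) Suppose 9 ∣ n and 5 ∣ n. Any common multiple of 9 and 5 is a multiple of their lcm; here gcd(9, 5) = 1, so lcm(9, 5) = 9·5 = 45, so 45 ∣ n.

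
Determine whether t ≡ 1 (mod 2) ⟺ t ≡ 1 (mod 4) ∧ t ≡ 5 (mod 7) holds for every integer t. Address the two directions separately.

Forward direction. This fails: t = 1 gives 1 ≡ 1 (mod 2) but 1 ≡ 1 (mod 7), so the conjunction on the right does not hold.

Converse. If t ≡ 1 (mod 4) and t ≡ 5 (mod 7), then by the Chinese remainder theorem t ≡ 5 (mod 28). Since 5 ≡ 1 (mod 2) and 2 ∣ 28, we get t ≡ 1 (mod 2).

The forward direction fails; the converse holds.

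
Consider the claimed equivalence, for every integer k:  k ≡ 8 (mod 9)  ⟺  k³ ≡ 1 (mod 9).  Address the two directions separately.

Neither direction holds.

(⟹) This fails: take k = 8. Then 8 ≡ 8 (mod 9), but 8³ = 512 ≡ 8 (mod 9), not 1.

(⟸) This fails: take k = 1. Then 1³ = 1 ≡ 1 (mod 9), yet 1 ≡ 1 (mod 9), not 8.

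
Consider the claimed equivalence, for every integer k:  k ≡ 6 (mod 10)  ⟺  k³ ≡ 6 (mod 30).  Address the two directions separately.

[⇒] This fails: take k = 16. Then 16 ≡ 6 (mod 10), but 16³ = 4096 ≡ 16 (mod 30), not 6.

[⇐] Conversely, the residues r modulo 30 with r³ ≡ 6 (mod 30) are exactly {6}, and each is ≡ 6 (mod 10).

The forward direction fails; the converse holds.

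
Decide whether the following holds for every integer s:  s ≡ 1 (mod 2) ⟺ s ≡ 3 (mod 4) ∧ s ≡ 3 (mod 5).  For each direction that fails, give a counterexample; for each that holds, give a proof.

(⇒) fails; (⇐) holds.

(⇒) This fails: s = 1 gives 1 ≡ 1 (mod 2) but 1 ≡ 1 (mod 4), so the conjunction on the right does not hold.

(⇐) Conversely, if s ≡ 3 (mod 4) and s ≡ 3 (mod 5), then by the Chinese remainder theorem s ≡ 3 (mod 20). Since 3 ≡ 1 (mod 2) and 2 ∣ 20, we get s ≡ 1 (mod 2).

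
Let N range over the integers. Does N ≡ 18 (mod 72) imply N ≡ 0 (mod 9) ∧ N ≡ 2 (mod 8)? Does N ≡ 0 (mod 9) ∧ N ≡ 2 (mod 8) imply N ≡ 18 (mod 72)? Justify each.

Both implications hold.

(⟹) Suppose N ≡ 18 (mod 72); write N = 72j + 18. Since 9 ∣ 72, reducing mod 9 gives N ≡ 18 ≡ 0 (mod 9); since 8 ∣ 72, reducing mod 8 gives N ≡ 18 ≡ 2 (mod 8).

(⟸) Conversely, if N ≡ 0 (mod 9) and N ≡ 2 (mod 8), then by the Chinese remainder theorem N ≡ 18 (mod 72). This is exactly N ≡ 18 (mod 72).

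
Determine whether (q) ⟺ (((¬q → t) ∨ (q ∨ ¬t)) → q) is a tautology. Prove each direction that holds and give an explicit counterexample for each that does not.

(⟹) Assume the antecedent. If t is true, the antecedent forces (t = T, q = T), and ((¬q → t) ∨ (q ∨ ¬t)) → q holds there. If t is false, the antecedent forces (t = F, q = T), and ((¬q → t) ∨ (q ∨ ¬t)) → q holds there. Either way ((¬q → t) ∨ (q ∨ ¬t)) → q holds.

(⟸) Assume the antecedent. If t is true, the antecedent forces (t = T, q = T), and q holds there. If t is false, the antecedent forces (t = F, q = T), and q holds there. Either way q holds.

Equivalent; both directions hold.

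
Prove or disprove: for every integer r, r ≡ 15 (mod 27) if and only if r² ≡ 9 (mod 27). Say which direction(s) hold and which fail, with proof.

(→) Suppose r ≡ 15 (mod 27). Write r = 27j + 15. Then (27j + 15)² = 729j² + 810j + 225 = 27(27j² + 30j + 8) + 9, so r² ≡ 9 (mod 27).

(←) This fails: take r = 3. Then 3² = 9 ≡ 9 (mod 27), yet 3 ≡ 3 (mod 27), not 15.

Only the forward implication holds.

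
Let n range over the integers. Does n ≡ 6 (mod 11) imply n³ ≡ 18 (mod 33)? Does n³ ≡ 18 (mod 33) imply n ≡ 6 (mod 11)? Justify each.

Forward direction. This fails: take n = 17. Then 17 ≡ 6 (mod 11), but 17³ = 4913 ≡ 29 (mod 33), not 18.

Converse. The residues r modulo 33 with r³ ≡ 18 (mod 33) are exactly {6}, and each is ≡ 6 (mod 11).

The forward direction fails; the converse holds.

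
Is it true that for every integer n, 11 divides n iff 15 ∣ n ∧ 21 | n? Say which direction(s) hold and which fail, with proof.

(⇒) This fails: take n = 11. Certainly 11 ∣ 11, but 15 ∤ 11.

(⇐) This fails: take n = 105. Both 15 ∣ 105 and 21 ∣ 105, yet 105 is not a multiple of 11 (since 105 = 9·11 + 6), so 11 ∤ 105.

Both directions fail.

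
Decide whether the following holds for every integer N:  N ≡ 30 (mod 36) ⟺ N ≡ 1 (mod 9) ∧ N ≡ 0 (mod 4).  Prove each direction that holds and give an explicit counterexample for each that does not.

(⟹) This fails: N = 30 gives 30 ≡ 30 (mod 36) but 30 ≡ 3 (mod 9), so the conjunction on the right does not hold.

(⟸) This fails: N = 28 satisfies both congruences on the right (28 ≡ 1 mod 9 and 28 ≡ 0 mod 4) yet 28 ≡ 28 (mod 36), not 30.

(⇒) fails and (⇐) fails.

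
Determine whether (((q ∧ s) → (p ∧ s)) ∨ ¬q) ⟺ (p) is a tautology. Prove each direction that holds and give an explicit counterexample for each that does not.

(⇐) Assume the antecedent. If s is true, the antecedent forces (s = T, p = T, q = F) or (s = T, p = T, q = T), and ((q ∧ s) → (p ∧ s)) ∨ ¬q holds there. If s is false, ((q ∧ s) → (p ∧ s)) ∨ ¬q reduces to true regardless of the other variables. Either way ((q ∧ s) → (p ∧ s)) ∨ ¬q holds.

(⇒) This fails. Under s = F, p = F, q = F, the left side is true but the right side is false.

The forward direction fails; the converse holds.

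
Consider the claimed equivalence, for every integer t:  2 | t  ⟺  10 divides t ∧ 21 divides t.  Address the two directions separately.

[⇒] This fails: take t = 2. Certainly 2 ∣ 2, but 10 ∤ 2.

[⇐] Suppose 10 ∣ t and 21 ∣ t. Any common multiple of 10 and 21 is a multiple of their lcm; here gcd(10, 21) = 1, so lcm(10, 21) = 10·21 = 210, so 210 ∣ t. Since 2 ∣ 210, it follows that 2 ∣ t.

(⇒) fails; (⇐) holds.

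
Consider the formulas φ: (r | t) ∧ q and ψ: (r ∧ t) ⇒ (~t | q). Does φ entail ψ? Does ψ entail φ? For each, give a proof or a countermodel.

(⇒) Assume the antecedent. If q is true, (r ∧ t) ⇒ (~t | q) reduces to true regardless of the other variables. If q is false, the antecedent cannot hold. Either way (r ∧ t) ⇒ (~t | q) holds.

(⇐) This fails. Under q = F, r = F, t = F, the left side is false but the right side is true.

Not equivalent: only (⇒) holds.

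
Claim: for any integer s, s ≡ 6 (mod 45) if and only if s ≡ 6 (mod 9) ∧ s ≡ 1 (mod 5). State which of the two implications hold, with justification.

The biconditional holds.

(⇐) If s ≡ 6 (mod 9) and s ≡ 1 (mod 5), then by the Chinese remainder theorem s ≡ 6 (mod 45). This is exactly s ≡ 6 (mod 45).

(⇒) Suppose s ≡ 6 (mod 45); write s = 45j + 6. Since 9 ∣ 45, reducing mod 9 gives s ≡ 6 (mod 9); since 5 ∣ 45, reducing mod 5 gives s ≡ 6 ≡ 1 (mod 5).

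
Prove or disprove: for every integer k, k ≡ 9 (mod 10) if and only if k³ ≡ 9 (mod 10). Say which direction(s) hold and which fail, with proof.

(⟹) Suppose k ≡ 9 (mod 10). Write k = 10j + 9. Then (10j + 9)³ = 1000j³ + 2700j² + 2430j + 729 = 10(100j³ + 270j² + 243j + 72) + 9, so k³ ≡ 9 (mod 10).

(⟸) Conversely, suppose k³ ≡ 9 (mod 10). The only residue r in {0, …, 9} with r³ ≡ 9 (mod 10) is r = 9, so k ≡ 9 (mod 10).

Both implications hold.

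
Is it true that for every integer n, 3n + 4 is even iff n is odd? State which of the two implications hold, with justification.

Neither direction holds.

(⟹) This fails: n = 0 gives 3n + 4 = 4, which is even, but 0 is even, not odd.

(⟸) This also fails: n = 5 is odd, but 3n + 4 = 19 is odd, not even.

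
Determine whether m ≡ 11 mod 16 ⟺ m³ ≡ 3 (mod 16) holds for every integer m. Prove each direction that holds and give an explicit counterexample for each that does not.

[⇐] Suppose m³ ≡ 3 (mod 16). The only residue r in {0, …, 15} with r³ ≡ 3 (mod 16) is r = 11, so m ≡ 11 (mod 16).

[⇒] Suppose m ≡ 11 mod 16. Write m = 16j + 11. Then (16j + 11)³ = 4096j³ + 8448j² + 5808j + 1331 = 16(256j³ + 528j² + 363j + 83) + 3, so m³ ≡ 3 (mod 16).

Both directions hold; the statement is true.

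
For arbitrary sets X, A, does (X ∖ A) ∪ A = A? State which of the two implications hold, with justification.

Only the reverse inclusion holds.

(⊇) Let x ∈ A. Then either x ∈ A and x ∉ X; or x ∈ X ∩ A. In each case x ∈ (X ∖ A) ∪ A, so A ⊆ (X ∖ A) ∪ A.

(⊆) This inclusion fails. Take X = {1}, A = ∅; then 1 ∈ (X ∖ A) ∪ A but 1 ∉ A.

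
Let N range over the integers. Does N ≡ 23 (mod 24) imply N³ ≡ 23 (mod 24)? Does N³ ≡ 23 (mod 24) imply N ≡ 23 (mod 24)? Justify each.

Equivalent; both directions hold.

(←) Suppose N³ ≡ 23 (mod 24). The only residue r in {0, …, 23} with r³ ≡ 23 (mod 24) is r = 23, so N ≡ 23 (mod 24).

(→) Suppose N ≡ 23 (mod 24). Write N = 24j + 23. Then (24j + 23)³ = 13824j³ + 39744j² + 38088j + 12167 = 24(576j³ + 1656j² + 1587j + 506) + 23, so N³ ≡ 23 (mod 24).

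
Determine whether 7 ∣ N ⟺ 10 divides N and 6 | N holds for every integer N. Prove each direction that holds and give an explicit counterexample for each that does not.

(⇒) fails and (⇐) fails.

[⇒] This fails: take N = 7. Certainly 7 ∣ 7, but 10 ∤ 7.

[⇐] This fails: take N = 30. Both 10 ∣ 30 and 6 ∣ 30, yet 30 is not a multiple of 7 (since 30 = 4·7 + 2), so 7 ∤ 30.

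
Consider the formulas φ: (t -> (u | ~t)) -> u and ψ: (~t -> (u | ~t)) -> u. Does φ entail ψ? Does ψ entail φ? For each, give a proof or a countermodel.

Only the reverse direction holds.

(⟸) Assume the antecedent. If u is true, (t -> (u | ~t)) -> u reduces to true regardless of the other variables. If u is false, the antecedent cannot hold. Either way (t -> (u | ~t)) -> u holds.

(⟹) This fails. Under u = F, t = T, the left side is true but the right side is false.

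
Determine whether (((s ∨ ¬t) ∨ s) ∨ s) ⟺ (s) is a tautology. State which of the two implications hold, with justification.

Only the converse holds.

(⇒) This fails. Under t = F, s = F, the left side is true but the right side is false.

(⇐) Assume the antecedent. If t is true, the antecedent forces (t = T, s = T), and ((s ∨ ¬t) ∨ s) ∨ s holds there. If t is false, ((s ∨ ¬t) ∨ s) ∨ s reduces to true regardless of the other variables. Either way ((s ∨ ¬t) ∨ s) ∨ s holds.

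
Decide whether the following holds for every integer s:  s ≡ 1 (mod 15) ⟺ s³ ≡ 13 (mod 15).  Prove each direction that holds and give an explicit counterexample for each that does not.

Both directions fail.

[⇒] This fails: take s = 1. Then 1 ≡ 1 (mod 15), but 1³ = 1 ≡ 1 (mod 15), not 13.

[⇐] This fails: take s = 7. Then 7³ = 343 ≡ 13 (mod 15), yet 7 ≡ 7 (mod 15), not 1.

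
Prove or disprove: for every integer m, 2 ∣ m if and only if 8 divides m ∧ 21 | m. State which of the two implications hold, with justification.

(⟹) This fails: take m = 2. Certainly 2 ∣ 2, but 8 ∤ 2.

(⟸) Suppose 8 ∣ m and 21 ∣ m. Any common multiple of 8 and 21 is a multiple of their lcm; here gcd(8, 21) = 1, so lcm(8, 21) = 8·21 = 168, so 168 ∣ m. Since 2 ∣ 168, it follows that 2 ∣ m.

Not equivalent: only (⇐) holds.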